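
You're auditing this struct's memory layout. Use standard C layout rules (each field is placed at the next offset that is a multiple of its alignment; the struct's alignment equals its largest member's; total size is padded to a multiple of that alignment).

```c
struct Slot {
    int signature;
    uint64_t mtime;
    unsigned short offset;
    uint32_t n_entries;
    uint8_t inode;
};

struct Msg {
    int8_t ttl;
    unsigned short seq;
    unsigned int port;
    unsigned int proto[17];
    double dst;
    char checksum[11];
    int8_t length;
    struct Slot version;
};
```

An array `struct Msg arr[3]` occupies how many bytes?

408

Slot: @0: signature [4B, align 4] → 4; +4 pad (align 8); @8: mtime [8B, align 8] → 16; @16: offset [2B, align 2] → 18; +2 pad (align 4); @20: n_entries [4B, align 4] → 24; @24: inode [1B, align 1] → 25; +7 tail pad (align 8); size 32, align 8
@0: ttl [1B, align 1] → 1
+1 pad (align 2)
@2: seq [2B, align 2] → 4
@4: port [4B, align 4] → 8
@8: proto [68B, align 4] → 76
+4 pad (align 8)
@80: dst [8B, align 8] → 88
@88: checksum [11B, align 1] → 99
@99: length [1B, align 1] → 100
+4 pad (align 8)
@104: version [32B, align 8] → 136
size 136, align 8
array of 3: 3 × 136 = 408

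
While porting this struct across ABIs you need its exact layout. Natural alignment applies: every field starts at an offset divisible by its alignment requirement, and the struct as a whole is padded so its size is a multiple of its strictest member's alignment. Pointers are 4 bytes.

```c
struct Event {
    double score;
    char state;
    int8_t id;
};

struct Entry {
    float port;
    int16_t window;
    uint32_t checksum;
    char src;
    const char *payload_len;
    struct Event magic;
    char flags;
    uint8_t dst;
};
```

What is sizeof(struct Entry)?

Event: score at 0 (size 8, align 8) → ends 8; state at 8 (size 1, align 1) → ends 9; id at 9 (size 1, align 1) → ends 10; tail pad 6 to reach multiple of 8; total 16 bytes, alignment 8
port at 0 (size 4, align 4) → ends 4
window at 4 (size 2, align 2) → ends 6
pad 2 to align 4 for checksum
checksum at 8 (size 4, align 4) → ends 12
src at 12 (size 1, align 1) → ends 13
pad 3 to align 4 for payload_len
payload_len at 16 (size 4, align 4) → ends 20
pad 4 to align 8 for magic
magic at 24 (size 16, align 8) → ends 40
flags at 40 (size 1, align 1) → ends 41
dst at 41 (size 1, align 1) → ends 42
tail pad 6 to reach multiple of 8
total 48 bytes, alignment 8

48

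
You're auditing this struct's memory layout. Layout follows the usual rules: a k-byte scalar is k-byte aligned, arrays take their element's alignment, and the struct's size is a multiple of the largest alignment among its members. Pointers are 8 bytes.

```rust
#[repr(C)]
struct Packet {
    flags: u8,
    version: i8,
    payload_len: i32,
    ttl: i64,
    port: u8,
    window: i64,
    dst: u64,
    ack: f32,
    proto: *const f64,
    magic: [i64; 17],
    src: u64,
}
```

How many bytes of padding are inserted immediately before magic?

0

flags at 0 (size 1, align 1) → ends 1
version at 1 (size 1, align 1) → ends 2
pad 2 to align 4 for payload_len
payload_len at 4 (size 4, align 4) → ends 8
ttl at 8 (size 8, align 8) → ends 16
port at 16 (size 1, align 1) → ends 17
pad 7 to align 8 for window
window at 24 (size 8, align 8) → ends 32
dst at 32 (size 8, align 8) → ends 40
ack at 40 (size 4, align 4) → ends 44
pad 4 to align 8 for proto
proto at 48 (size 8, align 8) → ends 56
magic at 56 (size 136, align 8) → ends 192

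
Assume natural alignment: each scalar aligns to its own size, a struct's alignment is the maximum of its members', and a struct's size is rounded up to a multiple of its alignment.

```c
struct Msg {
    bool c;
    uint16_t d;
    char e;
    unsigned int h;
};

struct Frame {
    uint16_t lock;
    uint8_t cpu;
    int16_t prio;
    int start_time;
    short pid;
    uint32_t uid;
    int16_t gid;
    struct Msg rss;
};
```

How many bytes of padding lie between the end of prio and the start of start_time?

2

Msg: c at 0 (size 1, align 1) → ends 1; pad 1 to align 2 for d; d at 2 (size 2, align 2) → ends 4; e at 4 (size 1, align 1) → ends 5; pad 3 to align 4 for h; h at 8 (size 4, align 4) → ends 12; total 12 bytes, alignment 4
lock at 0 (size 2, align 2) → ends 2
cpu at 2 (size 1, align 1) → ends 3
pad 1 to align 2 for prio
prio at 4 (size 2, align 2) → ends 6
pad 2 to align 4 for start_time
start_time at 8 (size 4, align 4) → ends 12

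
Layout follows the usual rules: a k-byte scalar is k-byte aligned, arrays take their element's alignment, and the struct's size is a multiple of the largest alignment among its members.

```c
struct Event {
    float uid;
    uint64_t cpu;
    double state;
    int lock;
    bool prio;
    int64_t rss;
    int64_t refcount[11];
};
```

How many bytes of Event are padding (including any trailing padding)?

7

0..4  uid  (4B, 4-aligned)
4..8  -- padding (4B)
8..16  cpu  (8B, 8-aligned)
16..24  state  (8B, 8-aligned)
24..28  lock  (4B, 4-aligned)
28..29  prio  (1B, 1-aligned)
29..32  -- padding (3B)
32..40  rss  (8B, 8-aligned)
40..128  refcount  (88B, 8-aligned)
sizeof = 128, alignof = 8
data bytes 121, size 128 → padding 7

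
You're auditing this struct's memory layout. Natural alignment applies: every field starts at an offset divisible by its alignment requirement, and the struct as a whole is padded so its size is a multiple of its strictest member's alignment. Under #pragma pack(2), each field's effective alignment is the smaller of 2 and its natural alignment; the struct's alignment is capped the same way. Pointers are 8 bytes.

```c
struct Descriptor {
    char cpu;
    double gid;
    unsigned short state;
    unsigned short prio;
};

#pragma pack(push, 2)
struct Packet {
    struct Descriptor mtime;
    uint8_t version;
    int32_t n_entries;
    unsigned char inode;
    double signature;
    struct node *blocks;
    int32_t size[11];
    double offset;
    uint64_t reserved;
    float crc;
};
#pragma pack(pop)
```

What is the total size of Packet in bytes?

112

Descriptor: cpu at 0 (size 1, align 1) → ends 1; pad 7 to align 8 for gid; gid at 8 (size 8, align 8) → ends 16; state at 16 (size 2, align 2) → ends 18; prio at 18 (size 2, align 2) → ends 20; tail pad 4 to reach multiple of 8; total 24 bytes, alignment 8
mtime at 0 (size 24, align 2) → ends 24
version at 24 (size 1, align 1) → ends 25
pad 1 to align 2 for n_entries
n_entries at 26 (size 4, align 2) → ends 30
inode at 30 (size 1, align 1) → ends 31
pad 1 to align 2 for signature
signature at 32 (size 8, align 2) → ends 40
blocks at 40 (size 8, align 2) → ends 48
size at 48 (size 44, align 2) → ends 92
offset at 92 (size 8, align 2) → ends 100
reserved at 100 (size 8, align 2) → ends 108
crc at 108 (size 4, align 2) → ends 112
total 112 bytes, alignment 2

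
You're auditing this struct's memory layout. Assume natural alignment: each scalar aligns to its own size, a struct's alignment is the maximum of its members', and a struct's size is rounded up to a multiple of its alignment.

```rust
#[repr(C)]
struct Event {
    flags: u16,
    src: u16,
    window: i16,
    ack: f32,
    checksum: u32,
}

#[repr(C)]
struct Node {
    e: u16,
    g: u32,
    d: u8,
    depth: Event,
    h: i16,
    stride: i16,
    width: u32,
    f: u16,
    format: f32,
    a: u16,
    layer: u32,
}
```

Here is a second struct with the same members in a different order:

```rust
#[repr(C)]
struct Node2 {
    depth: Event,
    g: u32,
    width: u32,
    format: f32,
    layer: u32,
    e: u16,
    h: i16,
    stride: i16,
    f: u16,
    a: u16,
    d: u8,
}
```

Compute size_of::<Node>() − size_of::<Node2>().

Event: flags at 0 (size 2, align 2) → ends 2; src at 2 (size 2, align 2) → ends 4; window at 4 (size 2, align 2) → ends 6; pad 2 to align 4 for ack; ack at 8 (size 4, align 4) → ends 12; checksum at 12 (size 4, align 4) → ends 16; total 16 bytes, alignment 4
e at 0 (size 2, align 2) → ends 2
pad 2 to align 4 for g
g at 4 (size 4, align 4) → ends 8
d at 8 (size 1, align 1) → ends 9
pad 3 to align 4 for depth
depth at 12 (size 16, align 4) → ends 28
h at 28 (size 2, align 2) → ends 30
stride at 30 (size 2, align 2) → ends 32
width at 32 (size 4, align 4) → ends 36
f at 36 (size 2, align 2) → ends 38
pad 2 to align 4 for format
format at 40 (size 4, align 4) → ends 44
a at 44 (size 2, align 2) → ends 46
pad 2 to align 4 for layer
layer at 48 (size 4, align 4) → ends 52
total 52 bytes, alignment 4
— Node2 —
depth at 0 (size 16, align 4) → ends 16
g at 16 (size 4, align 4) → ends 20
width at 20 (size 4, align 4) → ends 24
format at 24 (size 4, align 4) → ends 28
layer at 28 (size 4, align 4) → ends 32
e at 32 (size 2, align 2) → ends 34
h at 34 (size 2, align 2) → ends 36
stride at 36 (size 2, align 2) → ends 38
f at 38 (size 2, align 2) → ends 40
a at 40 (size 2, align 2) → ends 42
d at 42 (size 1, align 1) → ends 43
tail pad 1 to reach multiple of 4
total 44 bytes, alignment 4
52 − 44 = 8

8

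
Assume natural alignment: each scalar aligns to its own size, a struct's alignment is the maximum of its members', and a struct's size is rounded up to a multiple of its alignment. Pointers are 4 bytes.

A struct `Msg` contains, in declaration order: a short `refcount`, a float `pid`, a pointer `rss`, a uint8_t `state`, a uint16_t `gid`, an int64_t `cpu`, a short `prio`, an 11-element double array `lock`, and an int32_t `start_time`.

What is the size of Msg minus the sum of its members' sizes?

@0: refcount [2B, align 2] → 2
+2 pad (align 4)
@4: pid [4B, align 4] → 8
@8: rss [4B, align 4] → 12
@12: state [1B, align 1] → 13
+1 pad (align 2)
@14: gid [2B, align 2] → 16
@16: cpu [8B, align 8] → 24
@24: prio [2B, align 2] → 26
+6 pad (align 8)
@32: lock [88B, align 8] → 120
@120: start_time [4B, align 4] → 124
+4 tail pad (align 8)
size 128, align 8
data bytes 115, size 128 → padding 13

13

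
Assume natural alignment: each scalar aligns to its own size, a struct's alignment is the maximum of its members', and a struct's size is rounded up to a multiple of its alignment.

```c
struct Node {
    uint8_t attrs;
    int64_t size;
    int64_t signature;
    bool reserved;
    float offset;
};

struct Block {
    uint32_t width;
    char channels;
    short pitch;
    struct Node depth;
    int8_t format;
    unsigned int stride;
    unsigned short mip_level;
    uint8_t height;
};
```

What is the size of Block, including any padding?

Node: attrs at 0 (size 1, align 1) → ends 1; pad 7 to align 8 for size; size at 8 (size 8, align 8) → ends 16; signature at 16 (size 8, align 8) → ends 24; reserved at 24 (size 1, align 1) → ends 25; pad 3 to align 4 for offset; offset at 28 (size 4, align 4) → ends 32; total 32 bytes, alignment 8
width at 0 (size 4, align 4) → ends 4
channels at 4 (size 1, align 1) → ends 5
pad 1 to align 2 for pitch
pitch at 6 (size 2, align 2) → ends 8
depth at 8 (size 32, align 8) → ends 40
format at 40 (size 1, align 1) → ends 41
pad 3 to align 4 for stride
stride at 44 (size 4, align 4) → ends 48
mip_level at 48 (size 2, align 2) → ends 50
height at 50 (size 1, align 1) → ends 51
tail pad 5 to reach multiple of 8
total 56 bytes, alignment 8

56 bytes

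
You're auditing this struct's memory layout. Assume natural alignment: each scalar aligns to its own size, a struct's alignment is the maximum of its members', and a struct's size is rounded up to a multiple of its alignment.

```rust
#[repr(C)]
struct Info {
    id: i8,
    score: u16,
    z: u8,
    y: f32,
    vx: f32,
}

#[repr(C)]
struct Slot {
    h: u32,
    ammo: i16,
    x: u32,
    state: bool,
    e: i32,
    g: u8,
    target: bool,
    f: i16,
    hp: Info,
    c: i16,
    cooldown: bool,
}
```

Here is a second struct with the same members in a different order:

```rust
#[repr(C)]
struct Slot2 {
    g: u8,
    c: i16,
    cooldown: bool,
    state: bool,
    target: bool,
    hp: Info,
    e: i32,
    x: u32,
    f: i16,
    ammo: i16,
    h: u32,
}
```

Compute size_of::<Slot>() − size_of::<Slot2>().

Info: id at 0 (size 1, align 1) → ends 1; pad 1 to align 2 for score; score at 2 (size 2, align 2) → ends 4; z at 4 (size 1, align 1) → ends 5; pad 3 to align 4 for y; y at 8 (size 4, align 4) → ends 12; vx at 12 (size 4, align 4) → ends 16; total 16 bytes, alignment 4
h at 0 (size 4, align 4) → ends 4
ammo at 4 (size 2, align 2) → ends 6
pad 2 to align 4 for x
x at 8 (size 4, align 4) → ends 12
state at 12 (size 1, align 1) → ends 13
pad 3 to align 4 for e
e at 16 (size 4, align 4) → ends 20
g at 20 (size 1, align 1) → ends 21
target at 21 (size 1, align 1) → ends 22
f at 22 (size 2, align 2) → ends 24
hp at 24 (size 16, align 4) → ends 40
c at 40 (size 2, align 2) → ends 42
cooldown at 42 (size 1, align 1) → ends 43
tail pad 1 to reach multiple of 4
total 44 bytes, alignment 4
— Slot2 —
g at 0 (size 1, align 1) → ends 1
pad 1 to align 2 for c
c at 2 (size 2, align 2) → ends 4
cooldown at 4 (size 1, align 1) → ends 5
state at 5 (size 1, align 1) → ends 6
target at 6 (size 1, align 1) → ends 7
pad 1 to align 4 for hp
hp at 8 (size 16, align 4) → ends 24
e at 24 (size 4, align 4) → ends 28
x at 28 (size 4, align 4) → ends 32
f at 32 (size 2, align 2) → ends 34
ammo at 34 (size 2, align 2) → ends 36
h at 36 (size 4, align 4) → ends 40
total 40 bytes, alignment 4
44 − 40 = 4

4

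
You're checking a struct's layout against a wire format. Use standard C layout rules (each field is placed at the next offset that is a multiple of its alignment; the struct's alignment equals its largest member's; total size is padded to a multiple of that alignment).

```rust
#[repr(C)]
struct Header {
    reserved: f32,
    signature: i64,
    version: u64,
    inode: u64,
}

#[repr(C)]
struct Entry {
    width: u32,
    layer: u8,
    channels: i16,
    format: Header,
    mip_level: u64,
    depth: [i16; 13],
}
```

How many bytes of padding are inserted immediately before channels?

Header: @0: reserved [4B, align 4] → 4; +4 pad (align 8); @8: signature [8B, align 8] → 16; @16: version [8B, align 8] → 24; @24: inode [8B, align 8] → 32; size 32, align 8
@0: width [4B, align 4] → 4
@4: layer [1B, align 1] → 5
+1 pad (align 2)
@6: channels [2B, align 2] → 8

1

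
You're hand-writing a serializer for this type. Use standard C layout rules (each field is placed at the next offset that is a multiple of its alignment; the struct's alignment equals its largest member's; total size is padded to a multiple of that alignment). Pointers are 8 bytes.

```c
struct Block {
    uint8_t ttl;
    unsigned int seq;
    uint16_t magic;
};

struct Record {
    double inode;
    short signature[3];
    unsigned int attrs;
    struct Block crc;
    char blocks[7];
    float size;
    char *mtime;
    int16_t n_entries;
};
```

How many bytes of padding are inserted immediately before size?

1

Block: ttl at 0 (size 1, align 1) → ends 1; pad 3 to align 4 for seq; seq at 4 (size 4, align 4) → ends 8; magic at 8 (size 2, align 2) → ends 10; tail pad 2 to reach multiple of 4; total 12 bytes, alignment 4
inode at 0 (size 8, align 8) → ends 8
signature at 8 (size 6, align 2) → ends 14
pad 2 to align 4 for attrs
attrs at 16 (size 4, align 4) → ends 20
crc at 20 (size 12, align 4) → ends 32
blocks at 32 (size 7, align 1) → ends 39
pad 1 to align 4 for size
size at 40 (size 4, align 4) → ends 44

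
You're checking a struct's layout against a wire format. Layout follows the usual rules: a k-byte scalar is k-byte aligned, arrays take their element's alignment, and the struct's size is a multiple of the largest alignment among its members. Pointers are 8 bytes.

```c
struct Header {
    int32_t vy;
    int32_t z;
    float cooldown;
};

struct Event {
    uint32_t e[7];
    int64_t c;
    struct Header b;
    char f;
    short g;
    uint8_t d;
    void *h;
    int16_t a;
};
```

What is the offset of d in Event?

Header: @0: vy [4B, align 4] → 4; @4: z [4B, align 4] → 8; @8: cooldown [4B, align 4] → 12; size 12, align 4
@0: e [28B, align 4] → 28
+4 pad (align 8)
@32: c [8B, align 8] → 40
@40: b [12B, align 4] → 52
@52: f [1B, align 1] → 53
+1 pad (align 2)
@54: g [2B, align 2] → 56
@56: d [1B, align 1] → 57

56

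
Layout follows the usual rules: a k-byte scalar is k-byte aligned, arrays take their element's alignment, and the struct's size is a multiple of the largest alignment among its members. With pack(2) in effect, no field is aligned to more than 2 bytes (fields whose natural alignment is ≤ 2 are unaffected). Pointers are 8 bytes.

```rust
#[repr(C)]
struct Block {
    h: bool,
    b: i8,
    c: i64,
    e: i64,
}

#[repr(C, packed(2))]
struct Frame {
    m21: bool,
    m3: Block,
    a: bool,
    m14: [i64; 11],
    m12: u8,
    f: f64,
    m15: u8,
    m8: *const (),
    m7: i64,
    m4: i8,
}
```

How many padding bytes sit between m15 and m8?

1

Block: 0..1  h  (1B, 1-aligned); 1..2  b  (1B, 1-aligned); 2..8  -- padding (6B); 8..16  c  (8B, 8-aligned); 16..24  e  (8B, 8-aligned); sizeof = 24, alignof = 8
0..1  m21  (1B, 1-aligned)
1..2  -- padding (1B)
2..26  m3  (24B, 2-aligned)
26..27  a  (1B, 1-aligned)
27..28  -- padding (1B)
28..116  m14  (88B, 2-aligned)
116..117  m12  (1B, 1-aligned)
117..118  -- padding (1B)
118..126  f  (8B, 2-aligned)
126..127  m15  (1B, 1-aligned)
127..128  -- padding (1B)
128..136  m8  (8B, 2-aligned)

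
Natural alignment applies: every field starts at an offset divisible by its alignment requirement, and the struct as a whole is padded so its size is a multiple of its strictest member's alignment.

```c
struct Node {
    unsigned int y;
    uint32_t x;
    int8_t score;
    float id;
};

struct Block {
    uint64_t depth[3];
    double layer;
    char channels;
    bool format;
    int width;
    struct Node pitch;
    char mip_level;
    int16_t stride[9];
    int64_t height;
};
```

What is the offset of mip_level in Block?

56

Node: 0..4  y  (4B, 4-aligned); 4..8  x  (4B, 4-aligned); 8..9  score  (1B, 1-aligned); 9..12  -- padding (3B); 12..16  id  (4B, 4-aligned); sizeof = 16, alignof = 4
0..24  depth  (24B, 8-aligned)
24..32  layer  (8B, 8-aligned)
32..33  channels  (1B, 1-aligned)
33..34  format  (1B, 1-aligned)
34..36  -- padding (2B)
36..40  width  (4B, 4-aligned)
40..56  pitch  (16B, 4-aligned)
56..57  mip_level  (1B, 1-aligned)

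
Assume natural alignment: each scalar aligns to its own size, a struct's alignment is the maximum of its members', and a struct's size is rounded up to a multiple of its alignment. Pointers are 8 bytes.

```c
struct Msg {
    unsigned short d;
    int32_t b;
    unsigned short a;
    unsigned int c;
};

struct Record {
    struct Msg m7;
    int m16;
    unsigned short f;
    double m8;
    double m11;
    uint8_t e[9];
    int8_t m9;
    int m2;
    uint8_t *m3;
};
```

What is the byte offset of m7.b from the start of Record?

Msg: d at 0 (size 2, align 2) → ends 2; pad 2 to align 4 for b; b at 4 (size 4, align 4) → ends 8; a at 8 (size 2, align 2) → ends 10; pad 2 to align 4 for c; c at 12 (size 4, align 4) → ends 16; total 16 bytes, alignment 4
m7 at 0 (size 16, align 4) → ends 16
within Msg: b at 4
0 + 4 = 4

4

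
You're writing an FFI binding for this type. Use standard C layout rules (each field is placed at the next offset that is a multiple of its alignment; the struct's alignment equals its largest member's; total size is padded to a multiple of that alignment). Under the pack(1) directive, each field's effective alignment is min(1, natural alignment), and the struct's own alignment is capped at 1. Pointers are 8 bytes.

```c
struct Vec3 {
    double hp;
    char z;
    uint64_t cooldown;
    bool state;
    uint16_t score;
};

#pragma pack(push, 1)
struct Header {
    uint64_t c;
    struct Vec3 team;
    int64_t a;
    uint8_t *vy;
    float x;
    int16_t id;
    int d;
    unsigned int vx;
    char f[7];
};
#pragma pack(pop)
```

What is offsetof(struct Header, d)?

62

Vec3: @0: hp [8B, align 8] → 8; @8: z [1B, align 1] → 9; +7 pad (align 8); @16: cooldown [8B, align 8] → 24; @24: state [1B, align 1] → 25; +1 pad (align 2); @26: score [2B, align 2] → 28; +4 tail pad (align 8); size 32, align 8
@0: c [8B, align 1] → 8
@8: team [32B, align 1] → 40
@40: a [8B, align 1] → 48
@48: vy [8B, align 1] → 56
@56: x [4B, align 1] → 60
@60: id [2B, align 1] → 62
@62: d [4B, align 1] → 66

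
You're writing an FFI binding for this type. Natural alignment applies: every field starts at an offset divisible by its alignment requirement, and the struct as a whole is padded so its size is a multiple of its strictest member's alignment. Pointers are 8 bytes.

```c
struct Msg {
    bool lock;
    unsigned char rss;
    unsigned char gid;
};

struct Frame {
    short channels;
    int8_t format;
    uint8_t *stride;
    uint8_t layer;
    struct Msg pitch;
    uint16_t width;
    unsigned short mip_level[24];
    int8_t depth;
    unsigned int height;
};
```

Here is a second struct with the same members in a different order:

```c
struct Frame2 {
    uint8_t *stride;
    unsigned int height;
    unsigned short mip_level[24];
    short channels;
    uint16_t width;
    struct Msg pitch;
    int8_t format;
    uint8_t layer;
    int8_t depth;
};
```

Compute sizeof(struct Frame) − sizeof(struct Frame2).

8

Msg: lock at 0 (size 1, align 1) → ends 1; rss at 1 (size 1, align 1) → ends 2; gid at 2 (size 1, align 1) → ends 3; total 3 bytes, alignment 1
channels at 0 (size 2, align 2) → ends 2
format at 2 (size 1, align 1) → ends 3
pad 5 to align 8 for stride
stride at 8 (size 8, align 8) → ends 16
layer at 16 (size 1, align 1) → ends 17
pitch at 17 (size 3, align 1) → ends 20
width at 20 (size 2, align 2) → ends 22
mip_level at 22 (size 48, align 2) → ends 70
depth at 70 (size 1, align 1) → ends 71
pad 1 to align 4 for height
height at 72 (size 4, align 4) → ends 76
tail pad 4 to reach multiple of 8
total 80 bytes, alignment 8
— Frame2 —
stride at 0 (size 8, align 8) → ends 8
height at 8 (size 4, align 4) → ends 12
mip_level at 12 (size 48, align 2) → ends 60
channels at 60 (size 2, align 2) → ends 62
width at 62 (size 2, align 2) → ends 64
pitch at 64 (size 3, align 1) → ends 67
format at 67 (size 1, align 1) → ends 68
layer at 68 (size 1, align 1) → ends 69
depth at 69 (size 1, align 1) → ends 70
tail pad 2 to reach multiple of 8
total 72 bytes, alignment 8
80 − 72 = 8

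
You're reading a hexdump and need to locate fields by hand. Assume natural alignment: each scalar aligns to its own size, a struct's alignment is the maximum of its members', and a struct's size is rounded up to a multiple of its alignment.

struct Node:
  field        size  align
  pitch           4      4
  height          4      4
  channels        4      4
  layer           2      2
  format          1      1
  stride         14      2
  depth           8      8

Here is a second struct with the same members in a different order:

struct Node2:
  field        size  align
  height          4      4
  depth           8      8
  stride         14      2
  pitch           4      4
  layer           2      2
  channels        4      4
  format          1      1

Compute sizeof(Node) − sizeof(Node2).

@0: pitch [4B, align 4] → 4
@4: height [4B, align 4] → 8
@8: channels [4B, align 4] → 12
@12: layer [2B, align 2] → 14
@14: format [1B, align 1] → 15
+1 pad (align 2)
@16: stride [14B, align 2] → 30
+2 pad (align 8)
@32: depth [8B, align 8] → 40
size 40, align 8
— Node2 —
@0: height [4B, align 4] → 4
+4 pad (align 8)
@8: depth [8B, align 8] → 16
@16: stride [14B, align 2] → 30
+2 pad (align 4)
@32: pitch [4B, align 4] → 36
@36: layer [2B, align 2] → 38
+2 pad (align 4)
@40: channels [4B, align 4] → 44
@44: format [1B, align 1] → 45
+3 tail pad (align 8)
size 48, align 8
40 − 48 = -8

-8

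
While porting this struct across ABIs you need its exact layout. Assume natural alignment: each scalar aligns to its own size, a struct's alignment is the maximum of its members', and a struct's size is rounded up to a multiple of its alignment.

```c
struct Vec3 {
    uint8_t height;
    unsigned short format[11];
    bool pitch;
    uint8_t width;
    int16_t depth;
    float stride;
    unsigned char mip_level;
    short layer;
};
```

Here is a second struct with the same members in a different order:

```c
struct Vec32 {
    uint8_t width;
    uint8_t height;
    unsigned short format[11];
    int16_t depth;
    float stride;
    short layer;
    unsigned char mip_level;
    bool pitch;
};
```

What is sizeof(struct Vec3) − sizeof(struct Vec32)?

height at 0 (size 1, align 1) → ends 1
pad 1 to align 2 for format
format at 2 (size 22, align 2) → ends 24
pitch at 24 (size 1, align 1) → ends 25
width at 25 (size 1, align 1) → ends 26
depth at 26 (size 2, align 2) → ends 28
stride at 28 (size 4, align 4) → ends 32
mip_level at 32 (size 1, align 1) → ends 33
pad 1 to align 2 for layer
layer at 34 (size 2, align 2) → ends 36
total 36 bytes, alignment 4
— Vec32 —
width at 0 (size 1, align 1) → ends 1
height at 1 (size 1, align 1) → ends 2
format at 2 (size 22, align 2) → ends 24
depth at 24 (size 2, align 2) → ends 26
pad 2 to align 4 for stride
stride at 28 (size 4, align 4) → ends 32
layer at 32 (size 2, align 2) → ends 34
mip_level at 34 (size 1, align 1) → ends 35
pitch at 35 (size 1, align 1) → ends 36
total 36 bytes, alignment 4
36 − 36 = 0

0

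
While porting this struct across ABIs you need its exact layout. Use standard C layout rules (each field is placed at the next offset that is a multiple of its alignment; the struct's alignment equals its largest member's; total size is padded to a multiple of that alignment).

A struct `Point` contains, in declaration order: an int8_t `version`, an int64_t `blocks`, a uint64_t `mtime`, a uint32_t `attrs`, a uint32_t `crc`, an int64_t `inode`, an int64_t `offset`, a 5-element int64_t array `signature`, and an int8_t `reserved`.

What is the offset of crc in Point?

@0: version [1B, align 1] → 1
+7 pad (align 8)
@8: blocks [8B, align 8] → 16
@16: mtime [8B, align 8] → 24
@24: attrs [4B, align 4] → 28
@28: crc [4B, align 4] → 32

28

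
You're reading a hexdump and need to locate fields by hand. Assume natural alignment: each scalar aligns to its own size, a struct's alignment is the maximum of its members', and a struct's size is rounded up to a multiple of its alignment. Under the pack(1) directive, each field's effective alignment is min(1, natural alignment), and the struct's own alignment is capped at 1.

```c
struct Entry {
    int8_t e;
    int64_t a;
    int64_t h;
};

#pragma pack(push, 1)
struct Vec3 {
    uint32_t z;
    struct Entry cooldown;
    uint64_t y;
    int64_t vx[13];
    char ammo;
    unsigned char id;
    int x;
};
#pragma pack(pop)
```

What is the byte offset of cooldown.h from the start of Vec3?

Entry: e at 0 (size 1, align 1) → ends 1; pad 7 to align 8 for a; a at 8 (size 8, align 8) → ends 16; h at 16 (size 8, align 8) → ends 24; total 24 bytes, alignment 8
z at 0 (size 4, align 1) → ends 4
cooldown at 4 (size 24, align 1) → ends 28
within Entry: h at 16
4 + 16 = 20

20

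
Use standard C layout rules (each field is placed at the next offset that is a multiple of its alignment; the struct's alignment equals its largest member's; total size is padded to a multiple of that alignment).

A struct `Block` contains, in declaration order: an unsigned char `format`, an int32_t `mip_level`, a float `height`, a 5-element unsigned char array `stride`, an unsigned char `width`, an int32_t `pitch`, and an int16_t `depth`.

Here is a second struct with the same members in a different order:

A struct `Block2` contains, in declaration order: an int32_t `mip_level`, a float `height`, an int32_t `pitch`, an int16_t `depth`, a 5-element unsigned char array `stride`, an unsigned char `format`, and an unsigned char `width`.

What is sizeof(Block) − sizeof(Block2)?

4

0..1  format  (1B, 1-aligned)
1..4  -- padding (3B)
4..8  mip_level  (4B, 4-aligned)
8..12  height  (4B, 4-aligned)
12..17  stride  (5B, 1-aligned)
17..18  width  (1B, 1-aligned)
18..20  -- padding (2B)
20..24  pitch  (4B, 4-aligned)
24..26  depth  (2B, 2-aligned)
26..28  -- tail padding (2B)
sizeof = 28, alignof = 4
— Block2 —
0..4  mip_level  (4B, 4-aligned)
4..8  height  (4B, 4-aligned)
8..12  pitch  (4B, 4-aligned)
12..14  depth  (2B, 2-aligned)
14..19  stride  (5B, 1-aligned)
19..20  format  (1B, 1-aligned)
20..21  width  (1B, 1-aligned)
21..24  -- tail padding (3B)
sizeof = 24, alignof = 4
28 − 24 = 4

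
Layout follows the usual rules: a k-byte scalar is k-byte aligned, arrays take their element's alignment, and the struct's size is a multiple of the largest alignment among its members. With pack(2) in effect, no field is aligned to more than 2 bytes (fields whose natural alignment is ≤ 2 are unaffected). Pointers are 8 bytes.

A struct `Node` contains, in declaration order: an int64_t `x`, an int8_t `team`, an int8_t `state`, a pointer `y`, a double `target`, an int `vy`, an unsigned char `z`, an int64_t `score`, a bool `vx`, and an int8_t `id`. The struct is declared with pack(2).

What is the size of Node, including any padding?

0..8  x  (8B, 2-aligned)
8..9  team  (1B, 1-aligned)
9..10  state  (1B, 1-aligned)
10..18  y  (8B, 2-aligned)
18..26  target  (8B, 2-aligned)
26..30  vy  (4B, 2-aligned)
30..31  z  (1B, 1-aligned)
31..32  -- padding (1B)
32..40  score  (8B, 2-aligned)
40..41  vx  (1B, 1-aligned)
41..42  id  (1B, 1-aligned)
sizeof = 42, alignof = 2

42 bytes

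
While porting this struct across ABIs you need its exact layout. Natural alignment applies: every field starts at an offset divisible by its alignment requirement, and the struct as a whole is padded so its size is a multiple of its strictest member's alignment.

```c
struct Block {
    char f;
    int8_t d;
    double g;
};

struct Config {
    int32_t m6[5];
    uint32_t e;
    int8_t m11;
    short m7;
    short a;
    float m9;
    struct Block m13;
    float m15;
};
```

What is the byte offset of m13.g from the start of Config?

Block: @0: f [1B, align 1] → 1; @1: d [1B, align 1] → 2; +6 pad (align 8); @8: g [8B, align 8] → 16; size 16, align 8
@0: m6 [20B, align 4] → 20
@20: e [4B, align 4] → 24
@24: m11 [1B, align 1] → 25
+1 pad (align 2)
@26: m7 [2B, align 2] → 28
@28: a [2B, align 2] → 30
+2 pad (align 4)
@32: m9 [4B, align 4] → 36
+4 pad (align 8)
@40: m13 [16B, align 8] → 56
within Block: g at 8
40 + 8 = 48

48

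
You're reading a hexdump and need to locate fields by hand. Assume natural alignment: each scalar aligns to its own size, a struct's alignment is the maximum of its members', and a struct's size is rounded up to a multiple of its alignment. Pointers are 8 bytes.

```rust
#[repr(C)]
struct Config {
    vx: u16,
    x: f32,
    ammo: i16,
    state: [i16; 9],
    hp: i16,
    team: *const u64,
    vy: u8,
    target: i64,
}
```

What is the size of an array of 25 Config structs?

1400

vx at 0 (size 2, align 2) → ends 2
pad 2 to align 4 for x
x at 4 (size 4, align 4) → ends 8
ammo at 8 (size 2, align 2) → ends 10
state at 10 (size 18, align 2) → ends 28
hp at 28 (size 2, align 2) → ends 30
pad 2 to align 8 for team
team at 32 (size 8, align 8) → ends 40
vy at 40 (size 1, align 1) → ends 41
pad 7 to align 8 for target
target at 48 (size 8, align 8) → ends 56
total 56 bytes, alignment 8
array of 25: 25 × 56 = 1400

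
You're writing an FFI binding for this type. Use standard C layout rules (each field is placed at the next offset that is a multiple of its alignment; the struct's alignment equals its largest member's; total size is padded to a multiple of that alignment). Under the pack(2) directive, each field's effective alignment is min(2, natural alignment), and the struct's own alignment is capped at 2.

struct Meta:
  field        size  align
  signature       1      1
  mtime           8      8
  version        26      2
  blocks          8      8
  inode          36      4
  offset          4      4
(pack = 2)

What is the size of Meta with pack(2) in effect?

84

@0: signature [1B, align 1] → 1
+1 pad (align 2)
@2: mtime [8B, align 2] → 10
@10: version [26B, align 2] → 36
@36: blocks [8B, align 2] → 44
@44: inode [36B, align 2] → 80
@80: offset [4B, align 2] → 84
size 84, align 2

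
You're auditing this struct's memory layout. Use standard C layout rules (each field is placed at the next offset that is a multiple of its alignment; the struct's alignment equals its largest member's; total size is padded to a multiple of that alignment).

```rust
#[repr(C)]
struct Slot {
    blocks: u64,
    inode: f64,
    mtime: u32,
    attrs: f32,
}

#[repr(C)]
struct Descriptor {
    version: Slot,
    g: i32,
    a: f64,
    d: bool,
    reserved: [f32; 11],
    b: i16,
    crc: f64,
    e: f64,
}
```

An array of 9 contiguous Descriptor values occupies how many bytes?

Slot: @0: blocks [8B, align 8] → 8; @8: inode [8B, align 8] → 16; @16: mtime [4B, align 4] → 20; @20: attrs [4B, align 4] → 24; size 24, align 8
@0: version [24B, align 8] → 24
@24: g [4B, align 4] → 28
+4 pad (align 8)
@32: a [8B, align 8] → 40
@40: d [1B, align 1] → 41
+3 pad (align 4)
@44: reserved [44B, align 4] → 88
@88: b [2B, align 2] → 90
+6 pad (align 8)
@96: crc [8B, align 8] → 104
@104: e [8B, align 8] → 112
size 112, align 8
array of 9: 9 × 112 = 1008

1008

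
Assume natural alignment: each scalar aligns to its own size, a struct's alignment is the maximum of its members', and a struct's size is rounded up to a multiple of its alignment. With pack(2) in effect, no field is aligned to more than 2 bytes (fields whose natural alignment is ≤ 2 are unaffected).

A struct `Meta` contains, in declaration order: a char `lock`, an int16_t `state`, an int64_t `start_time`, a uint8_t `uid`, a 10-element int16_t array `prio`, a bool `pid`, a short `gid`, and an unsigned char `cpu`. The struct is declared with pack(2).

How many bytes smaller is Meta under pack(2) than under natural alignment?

8

natural layout:
  0..1  lock  (1B, 1-aligned)
  1..2  -- padding (1B)
  2..4  state  (2B, 2-aligned)
  4..8  -- padding (4B)
  8..16  start_time  (8B, 8-aligned)
  16..17  uid  (1B, 1-aligned)
  17..18  -- padding (1B)
  18..38  prio  (20B, 2-aligned)
  38..39  pid  (1B, 1-aligned)
  39..40  -- padding (1B)
  40..42  gid  (2B, 2-aligned)
  42..43  cpu  (1B, 1-aligned)
  43..48  -- tail padding (5B)
  sizeof = 48, alignof = 8
packed(2) layout:
  0..1  lock  (1B, 1-aligned)
  1..2  -- padding (1B)
  2..4  state  (2B, 2-aligned)
  4..12  start_time  (8B, 2-aligned)
  12..13  uid  (1B, 1-aligned)
  13..14  -- padding (1B)
  14..34  prio  (20B, 2-aligned)
  34..35  pid  (1B, 1-aligned)
  35..36  -- padding (1B)
  36..38  gid  (2B, 2-aligned)
  38..39  cpu  (1B, 1-aligned)
  39..40  -- tail padding (1B)
  sizeof = 40, alignof = 2
48 − 40 = 8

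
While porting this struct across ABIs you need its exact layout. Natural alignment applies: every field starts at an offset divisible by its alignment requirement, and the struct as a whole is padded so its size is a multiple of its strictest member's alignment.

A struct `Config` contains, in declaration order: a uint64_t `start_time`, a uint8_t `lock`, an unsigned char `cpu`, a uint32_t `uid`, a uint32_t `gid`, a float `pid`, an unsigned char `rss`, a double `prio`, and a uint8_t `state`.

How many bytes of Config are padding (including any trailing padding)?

start_time at 0 (size 8, align 8) → ends 8
lock at 8 (size 1, align 1) → ends 9
cpu at 9 (size 1, align 1) → ends 10
pad 2 to align 4 for uid
uid at 12 (size 4, align 4) → ends 16
gid at 16 (size 4, align 4) → ends 20
pid at 20 (size 4, align 4) → ends 24
rss at 24 (size 1, align 1) → ends 25
pad 7 to align 8 for prio
prio at 32 (size 8, align 8) → ends 40
state at 40 (size 1, align 1) → ends 41
tail pad 7 to reach multiple of 8
total 48 bytes, alignment 8
data bytes 32, size 48 → padding 16

16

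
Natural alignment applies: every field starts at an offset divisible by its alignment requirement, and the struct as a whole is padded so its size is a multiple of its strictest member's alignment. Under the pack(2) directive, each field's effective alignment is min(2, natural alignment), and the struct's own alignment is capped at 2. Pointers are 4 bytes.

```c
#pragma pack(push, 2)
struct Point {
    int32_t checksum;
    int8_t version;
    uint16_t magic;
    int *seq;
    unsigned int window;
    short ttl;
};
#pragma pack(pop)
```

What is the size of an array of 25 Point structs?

450

checksum at 0 (size 4, align 2) → ends 4
version at 4 (size 1, align 1) → ends 5
pad 1 to align 2 for magic
magic at 6 (size 2, align 2) → ends 8
seq at 8 (size 4, align 2) → ends 12
window at 12 (size 4, align 2) → ends 16
ttl at 16 (size 2, align 2) → ends 18
total 18 bytes, alignment 2
array of 25: 25 × 18 = 450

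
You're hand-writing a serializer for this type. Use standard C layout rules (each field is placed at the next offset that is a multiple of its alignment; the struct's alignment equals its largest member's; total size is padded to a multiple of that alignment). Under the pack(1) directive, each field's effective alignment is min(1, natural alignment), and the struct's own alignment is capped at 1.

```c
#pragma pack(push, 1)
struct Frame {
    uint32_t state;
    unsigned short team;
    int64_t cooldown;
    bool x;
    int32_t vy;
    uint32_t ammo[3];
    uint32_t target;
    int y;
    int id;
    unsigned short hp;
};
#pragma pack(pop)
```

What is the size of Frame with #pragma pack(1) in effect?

@0: state [4B, align 1] → 4
@4: team [2B, align 1] → 6
@6: cooldown [8B, align 1] → 14
@14: x [1B, align 1] → 15
@15: vy [4B, align 1] → 19
@19: ammo [12B, align 1] → 31
@31: target [4B, align 1] → 35
@35: y [4B, align 1] → 39
@39: id [4B, align 1] → 43
@43: hp [2B, align 1] → 45
size 45, align 1

45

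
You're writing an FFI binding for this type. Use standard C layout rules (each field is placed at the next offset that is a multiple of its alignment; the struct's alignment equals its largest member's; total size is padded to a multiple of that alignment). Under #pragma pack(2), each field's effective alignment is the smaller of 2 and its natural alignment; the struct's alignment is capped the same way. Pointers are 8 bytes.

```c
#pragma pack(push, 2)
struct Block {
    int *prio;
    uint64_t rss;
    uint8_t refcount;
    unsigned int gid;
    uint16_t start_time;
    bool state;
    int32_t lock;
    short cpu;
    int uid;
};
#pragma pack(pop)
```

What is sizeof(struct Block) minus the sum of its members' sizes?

2

prio at 0 (size 8, align 2) → ends 8
rss at 8 (size 8, align 2) → ends 16
refcount at 16 (size 1, align 1) → ends 17
pad 1 to align 2 for gid
gid at 18 (size 4, align 2) → ends 22
start_time at 22 (size 2, align 2) → ends 24
state at 24 (size 1, align 1) → ends 25
pad 1 to align 2 for lock
lock at 26 (size 4, align 2) → ends 30
cpu at 30 (size 2, align 2) → ends 32
uid at 32 (size 4, align 2) → ends 36
total 36 bytes, alignment 2
data bytes 34, size 36 → padding 2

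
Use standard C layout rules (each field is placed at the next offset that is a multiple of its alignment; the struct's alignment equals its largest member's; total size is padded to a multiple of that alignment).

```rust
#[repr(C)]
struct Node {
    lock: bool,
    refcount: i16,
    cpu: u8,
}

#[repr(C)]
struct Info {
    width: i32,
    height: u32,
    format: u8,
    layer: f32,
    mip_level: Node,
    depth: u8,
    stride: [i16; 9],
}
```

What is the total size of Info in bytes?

Node: lock at 0 (size 1, align 1) → ends 1; pad 1 to align 2 for refcount; refcount at 2 (size 2, align 2) → ends 4; cpu at 4 (size 1, align 1) → ends 5; tail pad 1 to reach multiple of 2; total 6 bytes, alignment 2
width at 0 (size 4, align 4) → ends 4
height at 4 (size 4, align 4) → ends 8
format at 8 (size 1, align 1) → ends 9
pad 3 to align 4 for layer
layer at 12 (size 4, align 4) → ends 16
mip_level at 16 (size 6, align 2) → ends 22
depth at 22 (size 1, align 1) → ends 23
pad 1 to align 2 for stride
stride at 24 (size 18, align 2) → ends 42
tail pad 2 to reach multiple of 4
total 44 bytes, alignment 4

44 bytes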